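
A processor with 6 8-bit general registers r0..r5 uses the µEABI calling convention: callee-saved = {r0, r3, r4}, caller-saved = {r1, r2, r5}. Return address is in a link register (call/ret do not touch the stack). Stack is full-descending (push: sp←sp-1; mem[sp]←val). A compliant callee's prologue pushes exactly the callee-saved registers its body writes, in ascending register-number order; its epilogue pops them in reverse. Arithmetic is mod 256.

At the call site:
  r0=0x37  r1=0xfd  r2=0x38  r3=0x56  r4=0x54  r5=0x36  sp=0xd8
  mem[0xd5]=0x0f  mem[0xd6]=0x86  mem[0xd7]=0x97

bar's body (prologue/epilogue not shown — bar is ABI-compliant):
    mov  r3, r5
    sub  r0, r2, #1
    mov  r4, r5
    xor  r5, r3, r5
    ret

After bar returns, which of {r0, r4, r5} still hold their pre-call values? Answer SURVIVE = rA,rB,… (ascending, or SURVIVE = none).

prologue: push r0 -> mem[0xd7]=0x37, sp=0xd7
prologue: push r3 -> mem[0xd6]=0x56, sp=0xd6
prologue: push r4 -> mem[0xd5]=0x54, sp=0xd5
body[0] mov  r3, r5 -> r3=0x36
body[1] sub  r0, r2, #1 -> r0=0x37
body[2] mov  r4, r5 -> r4=0x36
body[3] xor  r5, r3, r5 -> r5=0x00
epilogue: pop r4=0x54, sp=0xd6
epilogue: pop r3=0x56, sp=0xd7
epilogue: pop r0=0x37, sp=0xd8
r0: callee-saved, written=True
r4: callee-saved, written=True
r5: caller-saved, written=True

SURVIVE = r0,r4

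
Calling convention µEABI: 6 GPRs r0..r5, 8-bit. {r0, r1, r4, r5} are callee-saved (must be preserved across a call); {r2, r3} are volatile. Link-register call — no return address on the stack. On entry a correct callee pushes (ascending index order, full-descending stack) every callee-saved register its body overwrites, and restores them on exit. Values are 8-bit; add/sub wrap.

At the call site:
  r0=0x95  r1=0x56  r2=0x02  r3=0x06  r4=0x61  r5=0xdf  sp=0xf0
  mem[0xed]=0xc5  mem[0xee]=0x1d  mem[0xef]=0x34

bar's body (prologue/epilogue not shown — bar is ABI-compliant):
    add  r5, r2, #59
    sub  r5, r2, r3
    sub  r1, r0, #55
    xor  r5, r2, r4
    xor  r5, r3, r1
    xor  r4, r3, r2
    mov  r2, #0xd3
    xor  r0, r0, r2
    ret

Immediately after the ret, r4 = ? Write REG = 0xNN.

prologue: push r0 -> mem[0xef]=0x95, sp=0xef
prologue: push r1 -> mem[0xee]=0x56, sp=0xee
prologue: push r4 -> mem[0xed]=0x61, sp=0xed
prologue: push r5 -> mem[0xec]=0xdf, sp=0xec
body[0] add  r5, r2, #59 -> r5=0x3d
body[1] sub  r5, r2, r3 -> r5=0xfc
body[2] sub  r1, r0, #55 -> r1=0x5e
body[3] xor  r5, r2, r4 -> r5=0x63
body[4] xor  r5, r3, r1 -> r5=0x58
body[5] xor  r4, r3, r2 -> r4=0x04
body[6] mov  r2, #0xd3 -> r2=0xd3
body[7] xor  r0, r0, r2 -> r0=0x46
epilogue: pop r5=0xdf, sp=0xed
epilogue: pop r4=0x61, sp=0xee
epilogue: pop r1=0x56, sp=0xef
epilogue: pop r0=0x95, sp=0xf0
r4 is callee-saved -> restored

REG = 0x61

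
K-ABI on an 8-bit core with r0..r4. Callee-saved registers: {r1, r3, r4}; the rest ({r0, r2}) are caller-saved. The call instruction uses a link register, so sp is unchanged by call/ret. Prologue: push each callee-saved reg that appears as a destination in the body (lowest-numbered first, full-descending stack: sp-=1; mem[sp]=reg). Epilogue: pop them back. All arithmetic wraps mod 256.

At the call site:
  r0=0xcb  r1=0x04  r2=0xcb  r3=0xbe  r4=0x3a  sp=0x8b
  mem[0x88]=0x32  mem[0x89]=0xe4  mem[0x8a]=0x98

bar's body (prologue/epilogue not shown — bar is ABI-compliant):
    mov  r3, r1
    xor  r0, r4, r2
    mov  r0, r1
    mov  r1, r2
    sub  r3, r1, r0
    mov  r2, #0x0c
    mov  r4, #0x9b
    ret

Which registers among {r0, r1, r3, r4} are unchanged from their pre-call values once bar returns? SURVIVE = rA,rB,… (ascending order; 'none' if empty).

prologue: push r1 -> mem[0x8a]=0x04, sp=0x8a
prologue: push r3 -> mem[0x89]=0xbe, sp=0x89
prologue: push r4 -> mem[0x88]=0x3a, sp=0x88
body[0] mov  r3, r1 -> r3=0x04
body[1] xor  r0, r4, r2 -> r0=0xf1
body[2] mov  r0, r1 -> r0=0x04
body[3] mov  r1, r2 -> r1=0xcb
body[4] sub  r3, r1, r0 -> r3=0xc7
body[5] mov  r2, #0x0c -> r2=0x0c
body[6] mov  r4, #0x9b -> r4=0x9b
epilogue: pop r4=0x3a, sp=0x89
epilogue: pop r3=0xbe, sp=0x8a
epilogue: pop r1=0x04, sp=0x8b
r0: caller-saved, written=True
r1: callee-saved, written=True
r3: callee-saved, written=True
r4: callee-saved, written=True

SURVIVE = r1,r3,r4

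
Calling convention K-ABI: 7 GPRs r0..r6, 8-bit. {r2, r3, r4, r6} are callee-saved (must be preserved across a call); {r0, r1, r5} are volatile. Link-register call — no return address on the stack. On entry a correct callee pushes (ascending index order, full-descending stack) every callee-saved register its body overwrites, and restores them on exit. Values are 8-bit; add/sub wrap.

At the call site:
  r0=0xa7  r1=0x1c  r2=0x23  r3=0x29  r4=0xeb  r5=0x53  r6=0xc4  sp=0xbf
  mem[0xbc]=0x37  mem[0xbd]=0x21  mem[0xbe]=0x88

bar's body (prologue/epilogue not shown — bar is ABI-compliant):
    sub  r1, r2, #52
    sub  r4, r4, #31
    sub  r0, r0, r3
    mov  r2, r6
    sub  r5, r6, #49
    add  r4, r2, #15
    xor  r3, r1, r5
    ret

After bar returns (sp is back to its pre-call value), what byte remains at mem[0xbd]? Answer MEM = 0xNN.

MEM = 0x29

prologue: push r2 → mem[0xbe]=0x23, sp=0xbe
prologue: push r3 → mem[0xbd]=0x29, sp=0xbd
prologue: push r4 → mem[0xbc]=0xeb, sp=0xbc
body[0] sub  r1, r2, #52 → r1=0xef
body[1] sub  r4, r4, #31 → r4=0xcc
body[2] sub  r0, r0, r3 → r0=0x7e
body[3] mov  r2, r6 → r2=0xc4
body[4] sub  r5, r6, #49 → r5=0x93
body[5] add  r4, r2, #15 → r4=0xd3
body[6] xor  r3, r1, r5 → r3=0x7c
epilogue: pop r4=0xeb, sp=0xbd
epilogue: pop r3=0x29, sp=0xbe
epilogue: pop r2=0x23, sp=0xbf
prologue pushed ['r2', 'r3', 'r4'] at ['0xbe', '0xbd', '0xbc']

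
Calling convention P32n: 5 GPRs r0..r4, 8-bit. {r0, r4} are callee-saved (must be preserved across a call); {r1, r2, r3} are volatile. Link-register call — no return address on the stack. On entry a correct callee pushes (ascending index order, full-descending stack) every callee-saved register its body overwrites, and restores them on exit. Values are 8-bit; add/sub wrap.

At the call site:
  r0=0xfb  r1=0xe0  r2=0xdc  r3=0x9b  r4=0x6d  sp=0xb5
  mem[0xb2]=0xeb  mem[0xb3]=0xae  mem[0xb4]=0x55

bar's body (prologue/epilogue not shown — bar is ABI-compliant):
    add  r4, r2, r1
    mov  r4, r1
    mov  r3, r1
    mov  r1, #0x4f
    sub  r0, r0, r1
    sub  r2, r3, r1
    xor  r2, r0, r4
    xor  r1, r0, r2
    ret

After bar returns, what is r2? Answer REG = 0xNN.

REG = 0x4c

prologue: push r0 -> mem[0xb4]=0xfb, sp=0xb4
prologue: push r4 -> mem[0xb3]=0x6d, sp=0xb3
body[0] add  r4, r2, r1 -> r4=0xbc
body[1] mov  r4, r1 -> r4=0xe0
body[2] mov  r3, r1 -> r3=0xe0
body[3] mov  r1, #0x4f -> r1=0x4f
body[4] sub  r0, r0, r1 -> r0=0xac
body[5] sub  r2, r3, r1 -> r2=0x91
body[6] xor  r2, r0, r4 -> r2=0x4c
body[7] xor  r1, r0, r2 -> r1=0xe0
epilogue: pop r4=0x6d, sp=0xb4
epilogue: pop r0=0xfb, sp=0xb5
r2 is caller-saved -> body value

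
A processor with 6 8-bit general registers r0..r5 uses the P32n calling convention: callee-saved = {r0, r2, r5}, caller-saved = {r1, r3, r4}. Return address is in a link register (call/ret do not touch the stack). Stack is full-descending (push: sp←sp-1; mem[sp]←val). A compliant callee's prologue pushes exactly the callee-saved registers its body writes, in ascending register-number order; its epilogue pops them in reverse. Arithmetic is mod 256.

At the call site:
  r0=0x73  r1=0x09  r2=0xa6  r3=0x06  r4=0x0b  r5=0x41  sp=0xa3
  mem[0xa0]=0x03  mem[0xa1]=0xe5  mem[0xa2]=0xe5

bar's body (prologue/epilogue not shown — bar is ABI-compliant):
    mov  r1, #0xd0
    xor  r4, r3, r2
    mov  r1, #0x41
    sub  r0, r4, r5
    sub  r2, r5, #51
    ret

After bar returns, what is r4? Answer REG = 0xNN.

prologue: push r0 → mem[0xa2]=0x73, sp=0xa2
prologue: push r2 → mem[0xa1]=0xa6, sp=0xa1
body[0] mov  r1, #0xd0 → r1=0xd0
body[1] xor  r4, r3, r2 → r4=0xa0
body[2] mov  r1, #0x41 → r1=0x41
body[3] sub  r0, r4, r5 → r0=0x5f
body[4] sub  r2, r5, #51 → r2=0x0e
epilogue: pop r2=0xa6, sp=0xa2
epilogue: pop r0=0x73, sp=0xa3
r4 is caller-saved → body value

REG = 0xa0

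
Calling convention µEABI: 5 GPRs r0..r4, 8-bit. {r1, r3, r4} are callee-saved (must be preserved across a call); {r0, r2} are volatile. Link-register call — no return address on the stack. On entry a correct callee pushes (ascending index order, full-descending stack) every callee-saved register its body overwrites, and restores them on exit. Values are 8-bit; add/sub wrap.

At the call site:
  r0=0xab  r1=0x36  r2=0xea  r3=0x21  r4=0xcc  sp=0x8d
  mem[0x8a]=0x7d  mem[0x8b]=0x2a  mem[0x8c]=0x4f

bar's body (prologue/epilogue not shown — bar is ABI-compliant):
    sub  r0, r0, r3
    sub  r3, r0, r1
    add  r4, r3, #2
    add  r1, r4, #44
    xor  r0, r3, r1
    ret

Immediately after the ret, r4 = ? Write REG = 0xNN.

prologue: push r1 -> mem[0x8c]=0x36, sp=0x8c
prologue: push r3 -> mem[0x8b]=0x21, sp=0x8b
prologue: push r4 -> mem[0x8a]=0xcc, sp=0x8a
body[0] sub  r0, r0, r3 -> r0=0x8a
body[1] sub  r3, r0, r1 -> r3=0x54
body[2] add  r4, r3, #2 -> r4=0x56
body[3] add  r1, r4, #44 -> r1=0x82
body[4] xor  r0, r3, r1 -> r0=0xd6
epilogue: pop r4=0xcc, sp=0x8b
epilogue: pop r3=0x21, sp=0x8c
epilogue: pop r1=0x36, sp=0x8d
r4 is callee-saved -> restored

REG = 0xcc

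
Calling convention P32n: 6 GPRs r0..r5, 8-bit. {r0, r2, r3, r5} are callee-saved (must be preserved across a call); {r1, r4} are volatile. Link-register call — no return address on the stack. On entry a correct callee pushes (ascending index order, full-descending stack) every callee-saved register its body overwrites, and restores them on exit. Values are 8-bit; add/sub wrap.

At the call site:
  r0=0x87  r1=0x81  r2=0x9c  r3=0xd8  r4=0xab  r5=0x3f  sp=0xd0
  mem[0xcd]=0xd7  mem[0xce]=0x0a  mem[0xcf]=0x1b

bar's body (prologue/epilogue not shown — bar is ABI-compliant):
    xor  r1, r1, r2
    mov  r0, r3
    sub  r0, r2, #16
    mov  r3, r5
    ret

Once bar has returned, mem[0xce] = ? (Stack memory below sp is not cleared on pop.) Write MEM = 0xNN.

MEM = 0xd8

prologue: push r0 -> mem[0xcf]=0x87, sp=0xcf
prologue: push r3 -> mem[0xce]=0xd8, sp=0xce
body[0] xor  r1, r1, r2 -> r1=0x1d
body[1] mov  r0, r3 -> r0=0xd8
body[2] sub  r0, r2, #16 -> r0=0x8c
body[3] mov  r3, r5 -> r3=0x3f
epilogue: pop r3=0xd8, sp=0xcf
epilogue: pop r0=0x87, sp=0xd0
prologue pushed ['r0', 'r3'] at ['0xcf', '0xce']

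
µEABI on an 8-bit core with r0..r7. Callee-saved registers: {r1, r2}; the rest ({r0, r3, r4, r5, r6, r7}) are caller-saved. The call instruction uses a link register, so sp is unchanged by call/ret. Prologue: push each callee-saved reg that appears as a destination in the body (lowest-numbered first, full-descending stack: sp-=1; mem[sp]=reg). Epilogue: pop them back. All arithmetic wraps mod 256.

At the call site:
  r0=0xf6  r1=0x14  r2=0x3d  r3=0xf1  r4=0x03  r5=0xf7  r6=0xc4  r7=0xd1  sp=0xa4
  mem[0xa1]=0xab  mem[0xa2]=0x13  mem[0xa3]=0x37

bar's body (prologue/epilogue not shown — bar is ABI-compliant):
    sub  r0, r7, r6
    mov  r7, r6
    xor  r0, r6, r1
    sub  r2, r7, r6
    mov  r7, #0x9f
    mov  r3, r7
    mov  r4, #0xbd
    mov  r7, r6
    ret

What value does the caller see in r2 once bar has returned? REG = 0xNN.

REG = 0x3d

prologue: push r2 -> mem[0xa3]=0x3d, sp=0xa3
body[0] sub  r0, r7, r6 -> r0=0x0d
body[1] mov  r7, r6 -> r7=0xc4
body[2] xor  r0, r6, r1 -> r0=0xd0
body[3] sub  r2, r7, r6 -> r2=0x00
body[4] mov  r7, #0x9f -> r7=0x9f
body[5] mov  r3, r7 -> r3=0x9f
body[6] mov  r4, #0xbd -> r4=0xbd
body[7] mov  r7, r6 -> r7=0xc4
epilogue: pop r2=0x3d, sp=0xa4
r2 is callee-saved -> restored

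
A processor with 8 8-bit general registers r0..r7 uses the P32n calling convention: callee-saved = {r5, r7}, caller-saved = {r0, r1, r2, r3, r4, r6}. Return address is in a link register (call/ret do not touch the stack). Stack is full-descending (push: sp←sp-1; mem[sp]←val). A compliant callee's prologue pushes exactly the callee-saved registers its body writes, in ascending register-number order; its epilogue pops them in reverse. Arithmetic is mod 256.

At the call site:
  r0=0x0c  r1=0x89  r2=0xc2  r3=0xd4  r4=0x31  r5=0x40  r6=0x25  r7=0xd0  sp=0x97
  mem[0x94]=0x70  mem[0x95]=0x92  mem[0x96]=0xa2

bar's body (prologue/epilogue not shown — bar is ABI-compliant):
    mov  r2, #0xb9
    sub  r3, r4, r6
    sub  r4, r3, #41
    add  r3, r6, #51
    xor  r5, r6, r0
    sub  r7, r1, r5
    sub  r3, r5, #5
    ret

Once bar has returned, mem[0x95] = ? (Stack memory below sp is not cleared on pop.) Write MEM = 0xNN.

prologue: push r5 -> mem[0x96]=0x40, sp=0x96
prologue: push r7 -> mem[0x95]=0xd0, sp=0x95
body[0] mov  r2, #0xb9 -> r2=0xb9
body[1] sub  r3, r4, r6 -> r3=0x0c
body[2] sub  r4, r3, #41 -> r4=0xe3
body[3] add  r3, r6, #51 -> r3=0x58
body[4] xor  r5, r6, r0 -> r5=0x29
body[5] sub  r7, r1, r5 -> r7=0x60
body[6] sub  r3, r5, #5 -> r3=0x24
epilogue: pop r7=0xd0, sp=0x96
epilogue: pop r5=0x40, sp=0x97
prologue pushed ['r5', 'r7'] at ['0x96', '0x95']

MEM = 0xd0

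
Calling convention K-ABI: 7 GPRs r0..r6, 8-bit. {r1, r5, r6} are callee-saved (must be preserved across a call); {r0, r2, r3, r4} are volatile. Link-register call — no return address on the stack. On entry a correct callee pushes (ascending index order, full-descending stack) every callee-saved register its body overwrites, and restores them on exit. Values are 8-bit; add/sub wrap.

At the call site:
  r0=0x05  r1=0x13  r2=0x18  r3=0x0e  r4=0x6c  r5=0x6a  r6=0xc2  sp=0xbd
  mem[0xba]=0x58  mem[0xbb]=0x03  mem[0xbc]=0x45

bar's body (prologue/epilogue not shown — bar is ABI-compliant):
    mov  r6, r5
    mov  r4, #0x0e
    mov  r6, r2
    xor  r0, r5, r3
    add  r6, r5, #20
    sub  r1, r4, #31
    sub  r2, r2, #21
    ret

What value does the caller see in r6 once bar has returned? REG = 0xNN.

prologue: push r1 → mem[0xbc]=0x13, sp=0xbc
prologue: push r6 → mem[0xbb]=0xc2, sp=0xbb
body[0] mov  r6, r5 → r6=0x6a
body[1] mov  r4, #0x0e → r4=0x0e
body[2] mov  r6, r2 → r6=0x18
body[3] xor  r0, r5, r3 → r0=0x64
body[4] add  r6, r5, #20 → r6=0x7e
body[5] sub  r1, r4, #31 → r1=0xef
body[6] sub  r2, r2, #21 → r2=0x03
epilogue: pop r6=0xc2, sp=0xbc
epilogue: pop r1=0x13, sp=0xbd
r6 is callee-saved → restored

REG = 0xc2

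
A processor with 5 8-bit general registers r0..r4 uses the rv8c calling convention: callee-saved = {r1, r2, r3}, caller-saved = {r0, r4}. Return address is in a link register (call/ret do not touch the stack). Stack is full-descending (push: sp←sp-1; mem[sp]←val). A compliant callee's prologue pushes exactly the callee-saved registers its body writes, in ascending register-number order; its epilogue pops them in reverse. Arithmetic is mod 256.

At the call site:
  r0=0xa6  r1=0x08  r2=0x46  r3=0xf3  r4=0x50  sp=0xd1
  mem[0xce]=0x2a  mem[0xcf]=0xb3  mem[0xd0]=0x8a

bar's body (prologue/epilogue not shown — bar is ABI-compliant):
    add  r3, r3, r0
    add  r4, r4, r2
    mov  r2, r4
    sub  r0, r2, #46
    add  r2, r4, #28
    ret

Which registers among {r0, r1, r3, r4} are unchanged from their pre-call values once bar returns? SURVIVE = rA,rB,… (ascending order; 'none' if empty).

prologue: push r2 -> mem[0xd0]=0x46, sp=0xd0
prologue: push r3 -> mem[0xcf]=0xf3, sp=0xcf
body[0] add  r3, r3, r0 -> r3=0x99
body[1] add  r4, r4, r2 -> r4=0x96
body[2] mov  r2, r4 -> r2=0x96
body[3] sub  r0, r2, #46 -> r0=0x68
body[4] add  r2, r4, #28 -> r2=0xb2
epilogue: pop r3=0xf3, sp=0xd0
epilogue: pop r2=0x46, sp=0xd1
r0: caller-saved, written=True
r1: callee-saved, written=False
r3: callee-saved, written=True
r4: caller-saved, written=True

SURVIVE = r1,r3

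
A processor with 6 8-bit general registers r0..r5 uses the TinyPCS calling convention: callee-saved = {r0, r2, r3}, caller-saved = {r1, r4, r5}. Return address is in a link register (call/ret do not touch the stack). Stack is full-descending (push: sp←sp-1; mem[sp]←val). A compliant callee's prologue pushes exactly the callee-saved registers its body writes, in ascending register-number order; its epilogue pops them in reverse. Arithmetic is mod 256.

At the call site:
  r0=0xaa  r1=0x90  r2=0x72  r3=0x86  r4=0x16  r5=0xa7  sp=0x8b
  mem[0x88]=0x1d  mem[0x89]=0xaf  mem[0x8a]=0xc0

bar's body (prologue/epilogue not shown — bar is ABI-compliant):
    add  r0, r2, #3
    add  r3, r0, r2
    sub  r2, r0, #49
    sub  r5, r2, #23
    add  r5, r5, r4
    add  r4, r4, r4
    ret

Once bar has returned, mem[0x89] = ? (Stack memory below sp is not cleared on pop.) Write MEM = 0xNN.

MEM = 0x72

prologue: push r0 -> mem[0x8a]=0xaa, sp=0x8a
prologue: push r2 -> mem[0x89]=0x72, sp=0x89
prologue: push r3 -> mem[0x88]=0x86, sp=0x88
body[0] add  r0, r2, #3 -> r0=0x75
body[1] add  r3, r0, r2 -> r3=0xe7
body[2] sub  r2, r0, #49 -> r2=0x44
body[3] sub  r5, r2, #23 -> r5=0x2d
body[4] add  r5, r5, r4 -> r5=0x43
body[5] add  r4, r4, r4 -> r4=0x2c
epilogue: pop r3=0x86, sp=0x89
epilogue: pop r2=0x72, sp=0x8a
epilogue: pop r0=0xaa, sp=0x8b
prologue pushed ['r0', 'r2', 'r3'] at ['0x8a', '0x89', '0x88']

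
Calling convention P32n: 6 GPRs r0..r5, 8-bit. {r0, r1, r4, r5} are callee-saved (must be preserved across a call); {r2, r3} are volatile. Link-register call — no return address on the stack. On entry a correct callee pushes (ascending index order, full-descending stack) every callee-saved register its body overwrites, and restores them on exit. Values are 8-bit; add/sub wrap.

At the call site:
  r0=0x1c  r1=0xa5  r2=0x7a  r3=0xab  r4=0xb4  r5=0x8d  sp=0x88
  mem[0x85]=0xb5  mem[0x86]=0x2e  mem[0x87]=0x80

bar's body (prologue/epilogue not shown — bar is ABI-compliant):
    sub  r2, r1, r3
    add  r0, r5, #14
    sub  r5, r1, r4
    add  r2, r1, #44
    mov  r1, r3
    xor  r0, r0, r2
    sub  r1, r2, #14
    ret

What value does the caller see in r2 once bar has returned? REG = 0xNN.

prologue: push r0 -> mem[0x87]=0x1c, sp=0x87
prologue: push r1 -> mem[0x86]=0xa5, sp=0x86
prologue: push r5 -> mem[0x85]=0x8d, sp=0x85
body[0] sub  r2, r1, r3 -> r2=0xfa
body[1] add  r0, r5, #14 -> r0=0x9b
body[2] sub  r5, r1, r4 -> r5=0xf1
body[3] add  r2, r1, #44 -> r2=0xd1
body[4] mov  r1, r3 -> r1=0xab
body[5] xor  r0, r0, r2 -> r0=0x4a
body[6] sub  r1, r2, #14 -> r1=0xc3
epilogue: pop r5=0x8d, sp=0x86
epilogue: pop r1=0xa5, sp=0x87
epilogue: pop r0=0x1c, sp=0x88
r2 is caller-saved -> body value

REG = 0xd1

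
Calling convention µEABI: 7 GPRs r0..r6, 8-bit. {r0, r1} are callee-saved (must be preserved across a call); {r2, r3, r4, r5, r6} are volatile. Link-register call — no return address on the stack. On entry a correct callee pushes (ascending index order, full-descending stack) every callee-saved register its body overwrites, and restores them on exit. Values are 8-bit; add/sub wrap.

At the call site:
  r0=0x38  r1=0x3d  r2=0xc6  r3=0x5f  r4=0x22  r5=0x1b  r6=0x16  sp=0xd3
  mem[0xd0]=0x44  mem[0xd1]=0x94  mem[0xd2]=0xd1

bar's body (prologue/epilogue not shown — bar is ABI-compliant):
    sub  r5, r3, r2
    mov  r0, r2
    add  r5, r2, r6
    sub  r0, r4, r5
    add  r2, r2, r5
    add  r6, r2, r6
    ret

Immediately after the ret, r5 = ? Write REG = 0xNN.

REG = 0xdc

prologue: push r0 → mem[0xd2]=0x38, sp=0xd2
body[0] sub  r5, r3, r2 → r5=0x99
body[1] mov  r0, r2 → r0=0xc6
body[2] add  r5, r2, r6 → r5=0xdc
body[3] sub  r0, r4, r5 → r0=0x46
body[4] add  r2, r2, r5 → r2=0xa2
body[5] add  r6, r2, r6 → r6=0xb8
epilogue: pop r0=0x38, sp=0xd3
r5 is caller-saved → body value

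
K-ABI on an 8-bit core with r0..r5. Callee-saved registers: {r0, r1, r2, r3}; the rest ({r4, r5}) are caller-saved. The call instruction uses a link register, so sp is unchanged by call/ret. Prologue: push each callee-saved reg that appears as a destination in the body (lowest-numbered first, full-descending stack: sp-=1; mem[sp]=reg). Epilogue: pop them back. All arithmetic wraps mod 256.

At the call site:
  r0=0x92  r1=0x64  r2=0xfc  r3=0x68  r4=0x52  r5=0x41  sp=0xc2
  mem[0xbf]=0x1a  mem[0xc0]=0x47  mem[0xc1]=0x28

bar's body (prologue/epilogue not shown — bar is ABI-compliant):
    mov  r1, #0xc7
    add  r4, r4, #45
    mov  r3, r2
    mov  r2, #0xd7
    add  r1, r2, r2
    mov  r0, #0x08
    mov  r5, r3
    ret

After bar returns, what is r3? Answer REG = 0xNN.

REG = 0x68

prologue: push r0 → mem[0xc1]=0x92, sp=0xc1
prologue: push r1 → mem[0xc0]=0x64, sp=0xc0
prologue: push r2 → mem[0xbf]=0xfc, sp=0xbf
prologue: push r3 → mem[0xbe]=0x68, sp=0xbe
body[0] mov  r1, #0xc7 → r1=0xc7
body[1] add  r4, r4, #45 → r4=0x7f
body[2] mov  r3, r2 → r3=0xfc
body[3] mov  r2, #0xd7 → r2=0xd7
body[4] add  r1, r2, r2 → r1=0xae
body[5] mov  r0, #0x08 → r0=0x08
body[6] mov  r5, r3 → r5=0xfc
epilogue: pop r3=0x68, sp=0xbf
epilogue: pop r2=0xfc, sp=0xc0
epilogue: pop r1=0x64, sp=0xc1
epilogue: pop r0=0x92, sp=0xc2
r3 is callee-saved → restored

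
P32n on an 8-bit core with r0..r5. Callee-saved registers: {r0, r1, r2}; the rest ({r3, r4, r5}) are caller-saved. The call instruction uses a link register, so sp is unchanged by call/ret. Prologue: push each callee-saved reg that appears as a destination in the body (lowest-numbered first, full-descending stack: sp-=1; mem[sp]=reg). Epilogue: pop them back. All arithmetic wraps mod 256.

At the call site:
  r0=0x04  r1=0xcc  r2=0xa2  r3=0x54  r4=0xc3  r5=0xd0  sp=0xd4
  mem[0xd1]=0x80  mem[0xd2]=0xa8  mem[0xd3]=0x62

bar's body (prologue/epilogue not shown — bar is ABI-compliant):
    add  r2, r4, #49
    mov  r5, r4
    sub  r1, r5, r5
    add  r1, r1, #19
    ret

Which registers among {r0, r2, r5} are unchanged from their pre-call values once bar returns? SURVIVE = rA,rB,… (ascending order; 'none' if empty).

SURVIVE = r0,r2

prologue: push r1 → mem[0xd3]=0xcc, sp=0xd3
prologue: push r2 → mem[0xd2]=0xa2, sp=0xd2
body[0] add  r2, r4, #49 → r2=0xf4
body[1] mov  r5, r4 → r5=0xc3
body[2] sub  r1, r5, r5 → r1=0x00
body[3] add  r1, r1, #19 → r1=0x13
epilogue: pop r2=0xa2, sp=0xd3
epilogue: pop r1=0xcc, sp=0xd4
r0: callee-saved, written=False
r2: callee-saved, written=True
r5: caller-saved, written=True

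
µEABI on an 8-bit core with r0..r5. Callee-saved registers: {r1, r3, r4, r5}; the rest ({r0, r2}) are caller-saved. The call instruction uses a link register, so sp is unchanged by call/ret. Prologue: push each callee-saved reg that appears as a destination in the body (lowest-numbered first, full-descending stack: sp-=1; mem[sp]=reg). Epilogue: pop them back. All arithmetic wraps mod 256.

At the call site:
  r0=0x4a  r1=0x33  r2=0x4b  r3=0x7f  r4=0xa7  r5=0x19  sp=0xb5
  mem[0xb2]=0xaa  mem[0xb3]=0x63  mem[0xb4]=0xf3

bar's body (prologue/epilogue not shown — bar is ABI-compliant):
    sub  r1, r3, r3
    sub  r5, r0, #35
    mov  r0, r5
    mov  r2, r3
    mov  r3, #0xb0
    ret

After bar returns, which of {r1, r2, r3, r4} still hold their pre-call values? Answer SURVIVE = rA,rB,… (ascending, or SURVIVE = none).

prologue: push r1 → mem[0xb4]=0x33, sp=0xb4
prologue: push r3 → mem[0xb3]=0x7f, sp=0xb3
prologue: push r5 → mem[0xb2]=0x19, sp=0xb2
body[0] sub  r1, r3, r3 → r1=0x00
body[1] sub  r5, r0, #35 → r5=0x27
body[2] mov  r0, r5 → r0=0x27
body[3] mov  r2, r3 → r2=0x7f
body[4] mov  r3, #0xb0 → r3=0xb0
epilogue: pop r5=0x19, sp=0xb3
epilogue: pop r3=0x7f, sp=0xb4
epilogue: pop r1=0x33, sp=0xb5
r1: callee-saved, written=True
r2: caller-saved, written=True
r3: callee-saved, written=True
r4: callee-saved, written=False

SURVIVE = r1,r3,r4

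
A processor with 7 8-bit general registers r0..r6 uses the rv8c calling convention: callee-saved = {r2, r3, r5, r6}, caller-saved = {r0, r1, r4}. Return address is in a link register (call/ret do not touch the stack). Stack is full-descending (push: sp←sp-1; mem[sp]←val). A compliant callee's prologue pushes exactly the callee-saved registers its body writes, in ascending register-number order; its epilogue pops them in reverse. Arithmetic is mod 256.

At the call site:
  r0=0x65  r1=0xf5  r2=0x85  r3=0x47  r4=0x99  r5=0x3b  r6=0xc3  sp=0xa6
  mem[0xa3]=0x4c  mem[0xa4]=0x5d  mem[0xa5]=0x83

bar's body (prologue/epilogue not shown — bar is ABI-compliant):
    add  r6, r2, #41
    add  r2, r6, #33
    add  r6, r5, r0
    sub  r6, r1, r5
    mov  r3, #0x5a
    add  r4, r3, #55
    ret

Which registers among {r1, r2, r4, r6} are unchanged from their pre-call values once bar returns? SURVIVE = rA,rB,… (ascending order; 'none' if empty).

prologue: push r2 → mem[0xa5]=0x85, sp=0xa5
prologue: push r3 → mem[0xa4]=0x47, sp=0xa4
prologue: push r6 → mem[0xa3]=0xc3, sp=0xa3
body[0] add  r6, r2, #41 → r6=0xae
body[1] add  r2, r6, #33 → r2=0xcf
body[2] add  r6, r5, r0 → r6=0xa0
body[3] sub  r6, r1, r5 → r6=0xba
body[4] mov  r3, #0x5a → r3=0x5a
body[5] add  r4, r3, #55 → r4=0x91
epilogue: pop r6=0xc3, sp=0xa4
epilogue: pop r3=0x47, sp=0xa5
epilogue: pop r2=0x85, sp=0xa6
r1: caller-saved, written=False
r2: callee-saved, written=True
r4: caller-saved, written=True
r6: callee-saved, written=True

SURVIVE = r1,r2,r6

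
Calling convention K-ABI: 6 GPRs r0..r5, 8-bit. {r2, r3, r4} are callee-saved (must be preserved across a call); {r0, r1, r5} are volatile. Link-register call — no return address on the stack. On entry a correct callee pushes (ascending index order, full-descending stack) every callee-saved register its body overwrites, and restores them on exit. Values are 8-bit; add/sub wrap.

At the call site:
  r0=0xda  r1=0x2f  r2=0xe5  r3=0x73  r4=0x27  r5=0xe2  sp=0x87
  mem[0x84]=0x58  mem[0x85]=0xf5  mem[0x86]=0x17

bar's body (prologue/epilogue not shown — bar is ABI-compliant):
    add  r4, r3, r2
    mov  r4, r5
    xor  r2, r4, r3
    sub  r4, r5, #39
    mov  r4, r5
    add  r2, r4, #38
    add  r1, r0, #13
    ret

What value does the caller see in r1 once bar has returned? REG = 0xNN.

prologue: push r2 → mem[0x86]=0xe5, sp=0x86
prologue: push r4 → mem[0x85]=0x27, sp=0x85
body[0] add  r4, r3, r2 → r4=0x58
body[1] mov  r4, r5 → r4=0xe2
body[2] xor  r2, r4, r3 → r2=0x91
body[3] sub  r4, r5, #39 → r4=0xbb
body[4] mov  r4, r5 → r4=0xe2
body[5] add  r2, r4, #38 → r2=0x08
body[6] add  r1, r0, #13 → r1=0xe7
epilogue: pop r4=0x27, sp=0x86
epilogue: pop r2=0xe5, sp=0x87
r1 is caller-saved → body value

REG = 0xe7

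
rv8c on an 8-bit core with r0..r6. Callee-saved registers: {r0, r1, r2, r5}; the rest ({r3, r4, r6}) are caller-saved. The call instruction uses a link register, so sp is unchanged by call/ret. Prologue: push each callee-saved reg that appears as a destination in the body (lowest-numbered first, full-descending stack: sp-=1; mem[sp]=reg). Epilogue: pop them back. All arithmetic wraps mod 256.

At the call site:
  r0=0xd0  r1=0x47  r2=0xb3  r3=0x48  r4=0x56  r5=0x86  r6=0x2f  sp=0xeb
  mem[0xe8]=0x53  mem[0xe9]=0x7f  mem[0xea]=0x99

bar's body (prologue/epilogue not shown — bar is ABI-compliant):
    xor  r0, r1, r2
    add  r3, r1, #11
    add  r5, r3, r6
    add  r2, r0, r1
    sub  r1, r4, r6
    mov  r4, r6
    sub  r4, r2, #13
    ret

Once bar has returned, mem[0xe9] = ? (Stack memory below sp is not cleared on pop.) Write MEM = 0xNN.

prologue: push r0 -> mem[0xea]=0xd0, sp=0xea
prologue: push r1 -> mem[0xe9]=0x47, sp=0xe9
prologue: push r2 -> mem[0xe8]=0xb3, sp=0xe8
prologue: push r5 -> mem[0xe7]=0x86, sp=0xe7
body[0] xor  r0, r1, r2 -> r0=0xf4
body[1] add  r3, r1, #11 -> r3=0x52
body[2] add  r5, r3, r6 -> r5=0x81
body[3] add  r2, r0, r1 -> r2=0x3b
body[4] sub  r1, r4, r6 -> r1=0x27
body[5] mov  r4, r6 -> r4=0x2f
body[6] sub  r4, r2, #13 -> r4=0x2e
epilogue: pop r5=0x86, sp=0xe8
epilogue: pop r2=0xb3, sp=0xe9
epilogue: pop r1=0x47, sp=0xea
epilogue: pop r0=0xd0, sp=0xeb
prologue pushed ['r0', 'r1', 'r2', 'r5'] at ['0xea', '0xe9', '0xe8', '0xe7']

MEM = 0x47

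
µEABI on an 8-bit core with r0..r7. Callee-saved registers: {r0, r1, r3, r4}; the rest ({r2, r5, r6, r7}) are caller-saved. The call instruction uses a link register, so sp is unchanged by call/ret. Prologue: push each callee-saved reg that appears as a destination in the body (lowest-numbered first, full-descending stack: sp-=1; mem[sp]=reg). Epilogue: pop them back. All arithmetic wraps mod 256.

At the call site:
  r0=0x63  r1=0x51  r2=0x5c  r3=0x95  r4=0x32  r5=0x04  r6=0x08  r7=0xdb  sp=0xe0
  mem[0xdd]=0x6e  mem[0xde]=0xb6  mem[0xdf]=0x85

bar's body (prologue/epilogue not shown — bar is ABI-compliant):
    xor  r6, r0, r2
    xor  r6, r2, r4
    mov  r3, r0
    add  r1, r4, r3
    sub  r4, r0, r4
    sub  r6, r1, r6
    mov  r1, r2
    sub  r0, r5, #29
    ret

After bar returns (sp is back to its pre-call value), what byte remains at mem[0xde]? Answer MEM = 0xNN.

prologue: push r0 → mem[0xdf]=0x63, sp=0xdf
prologue: push r1 → mem[0xde]=0x51, sp=0xde
prologue: push r3 → mem[0xdd]=0x95, sp=0xdd
prologue: push r4 → mem[0xdc]=0x32, sp=0xdc
body[0] xor  r6, r0, r2 → r6=0x3f
body[1] xor  r6, r2, r4 → r6=0x6e
body[2] mov  r3, r0 → r3=0x63
body[3] add  r1, r4, r3 → r1=0x95
body[4] sub  r4, r0, r4 → r4=0x31
body[5] sub  r6, r1, r6 → r6=0x27
body[6] mov  r1, r2 → r1=0x5c
body[7] sub  r0, r5, #29 → r0=0xe7
epilogue: pop r4=0x32, sp=0xdd
epilogue: pop r3=0x95, sp=0xde
epilogue: pop r1=0x51, sp=0xdf
epilogue: pop r0=0x63, sp=0xe0
prologue pushed ['r0', 'r1', 'r3', 'r4'] at ['0xdf', '0xde', '0xdd', '0xdc']

MEM = 0x51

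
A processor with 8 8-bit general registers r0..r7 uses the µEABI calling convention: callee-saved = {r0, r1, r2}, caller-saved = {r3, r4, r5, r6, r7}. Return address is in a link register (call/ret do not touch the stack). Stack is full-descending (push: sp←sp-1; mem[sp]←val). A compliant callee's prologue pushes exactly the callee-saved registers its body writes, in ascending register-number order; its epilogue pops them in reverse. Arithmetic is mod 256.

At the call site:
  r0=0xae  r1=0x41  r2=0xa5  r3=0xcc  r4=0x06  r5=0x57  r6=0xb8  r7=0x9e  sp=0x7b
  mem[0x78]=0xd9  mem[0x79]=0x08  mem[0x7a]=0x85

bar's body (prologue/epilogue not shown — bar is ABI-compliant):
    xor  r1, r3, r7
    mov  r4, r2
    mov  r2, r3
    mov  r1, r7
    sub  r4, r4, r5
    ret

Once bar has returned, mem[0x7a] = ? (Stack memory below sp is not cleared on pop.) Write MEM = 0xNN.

MEM = 0x41

prologue: push r1 -> mem[0x7a]=0x41, sp=0x7a
prologue: push r2 -> mem[0x79]=0xa5, sp=0x79
body[0] xor  r1, r3, r7 -> r1=0x52
body[1] mov  r4, r2 -> r4=0xa5
body[2] mov  r2, r3 -> r2=0xcc
body[3] mov  r1, r7 -> r1=0x9e
body[4] sub  r4, r4, r5 -> r4=0x4e
epilogue: pop r2=0xa5, sp=0x7a
epilogue: pop r1=0x41, sp=0x7b
prologue pushed ['r1', 'r2'] at ['0x7a', '0x79']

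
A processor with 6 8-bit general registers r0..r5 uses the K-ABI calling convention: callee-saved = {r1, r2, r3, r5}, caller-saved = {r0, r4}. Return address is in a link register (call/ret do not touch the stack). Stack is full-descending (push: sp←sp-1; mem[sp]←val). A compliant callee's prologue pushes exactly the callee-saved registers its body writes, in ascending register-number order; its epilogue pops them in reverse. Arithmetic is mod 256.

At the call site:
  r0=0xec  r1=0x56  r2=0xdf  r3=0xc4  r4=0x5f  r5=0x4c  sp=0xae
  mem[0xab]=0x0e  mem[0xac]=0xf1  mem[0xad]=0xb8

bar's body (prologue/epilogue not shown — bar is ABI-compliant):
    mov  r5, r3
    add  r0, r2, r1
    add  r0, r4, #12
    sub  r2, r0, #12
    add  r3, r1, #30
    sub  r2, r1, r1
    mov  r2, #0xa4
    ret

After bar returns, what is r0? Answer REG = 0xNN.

REG = 0x6b

prologue: push r2 → mem[0xad]=0xdf, sp=0xad
prologue: push r3 → mem[0xac]=0xc4, sp=0xac
prologue: push r5 → mem[0xab]=0x4c, sp=0xab
body[0] mov  r5, r3 → r5=0xc4
body[1] add  r0, r2, r1 → r0=0x35
body[2] add  r0, r4, #12 → r0=0x6b
body[3] sub  r2, r0, #12 → r2=0x5f
body[4] add  r3, r1, #30 → r3=0x74
body[5] sub  r2, r1, r1 → r2=0x00
body[6] mov  r2, #0xa4 → r2=0xa4
epilogue: pop r5=0x4c, sp=0xac
epilogue: pop r3=0xc4, sp=0xad
epilogue: pop r2=0xdf, sp=0xae
r0 is caller-saved → body value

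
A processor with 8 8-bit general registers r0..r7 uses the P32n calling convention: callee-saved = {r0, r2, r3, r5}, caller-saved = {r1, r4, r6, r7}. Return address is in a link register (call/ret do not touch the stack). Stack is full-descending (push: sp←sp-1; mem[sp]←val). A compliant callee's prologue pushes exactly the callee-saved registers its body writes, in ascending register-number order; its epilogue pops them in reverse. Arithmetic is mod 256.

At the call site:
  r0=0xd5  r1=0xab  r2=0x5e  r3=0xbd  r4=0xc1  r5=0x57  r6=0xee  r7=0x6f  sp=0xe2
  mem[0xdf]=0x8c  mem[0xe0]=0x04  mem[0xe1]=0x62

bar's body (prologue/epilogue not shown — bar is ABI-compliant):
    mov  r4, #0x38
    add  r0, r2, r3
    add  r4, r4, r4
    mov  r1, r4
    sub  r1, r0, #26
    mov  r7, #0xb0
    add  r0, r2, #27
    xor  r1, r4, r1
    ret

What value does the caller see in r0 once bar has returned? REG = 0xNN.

prologue: push r0 -> mem[0xe1]=0xd5, sp=0xe1
body[0] mov  r4, #0x38 -> r4=0x38
body[1] add  r0, r2, r3 -> r0=0x1b
body[2] add  r4, r4, r4 -> r4=0x70
body[3] mov  r1, r4 -> r1=0x70
body[4] sub  r1, r0, #26 -> r1=0x01
body[5] mov  r7, #0xb0 -> r7=0xb0
body[6] add  r0, r2, #27 -> r0=0x79
body[7] xor  r1, r4, r1 -> r1=0x71
epilogue: pop r0=0xd5, sp=0xe2
r0 is callee-saved -> restored

REG = 0xd5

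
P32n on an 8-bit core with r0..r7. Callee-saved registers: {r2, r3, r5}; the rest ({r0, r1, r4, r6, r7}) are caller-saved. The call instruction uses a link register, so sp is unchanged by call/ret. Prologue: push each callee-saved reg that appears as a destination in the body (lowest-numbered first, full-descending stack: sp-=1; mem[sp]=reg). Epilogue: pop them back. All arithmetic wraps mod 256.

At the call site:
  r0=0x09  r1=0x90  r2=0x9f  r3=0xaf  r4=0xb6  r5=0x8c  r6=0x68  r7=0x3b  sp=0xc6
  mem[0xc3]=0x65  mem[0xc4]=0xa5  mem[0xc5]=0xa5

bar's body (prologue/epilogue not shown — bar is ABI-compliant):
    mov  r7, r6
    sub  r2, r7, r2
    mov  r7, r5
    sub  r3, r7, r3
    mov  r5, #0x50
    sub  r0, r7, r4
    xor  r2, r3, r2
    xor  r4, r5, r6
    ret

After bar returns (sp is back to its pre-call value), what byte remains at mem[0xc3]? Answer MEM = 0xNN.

prologue: push r2 -> mem[0xc5]=0x9f, sp=0xc5
prologue: push r3 -> mem[0xc4]=0xaf, sp=0xc4
prologue: push r5 -> mem[0xc3]=0x8c, sp=0xc3
body[0] mov  r7, r6 -> r7=0x68
body[1] sub  r2, r7, r2 -> r2=0xc9
body[2] mov  r7, r5 -> r7=0x8c
body[3] sub  r3, r7, r3 -> r3=0xdd
body[4] mov  r5, #0x50 -> r5=0x50
body[5] sub  r0, r7, r4 -> r0=0xd6
body[6] xor  r2, r3, r2 -> r2=0x14
body[7] xor  r4, r5, r6 -> r4=0x38
epilogue: pop r5=0x8c, sp=0xc4
epilogue: pop r3=0xaf, sp=0xc5
epilogue: pop r2=0x9f, sp=0xc6
prologue pushed ['r2', 'r3', 'r5'] at ['0xc5', '0xc4', '0xc3']

MEM = 0x8c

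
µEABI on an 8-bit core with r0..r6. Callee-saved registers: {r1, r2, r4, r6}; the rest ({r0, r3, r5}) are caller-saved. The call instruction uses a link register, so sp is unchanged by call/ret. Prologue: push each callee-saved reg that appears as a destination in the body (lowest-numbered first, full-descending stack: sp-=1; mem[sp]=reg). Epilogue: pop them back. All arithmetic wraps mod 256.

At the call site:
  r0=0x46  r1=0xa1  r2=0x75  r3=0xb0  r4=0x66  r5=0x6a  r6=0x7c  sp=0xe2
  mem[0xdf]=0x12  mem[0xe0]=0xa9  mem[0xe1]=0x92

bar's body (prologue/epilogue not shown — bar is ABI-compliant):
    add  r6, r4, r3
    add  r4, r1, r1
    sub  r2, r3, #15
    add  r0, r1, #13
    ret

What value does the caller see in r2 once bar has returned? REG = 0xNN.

prologue: push r2 → mem[0xe1]=0x75, sp=0xe1
prologue: push r4 → mem[0xe0]=0x66, sp=0xe0
prologue: push r6 → mem[0xdf]=0x7c, sp=0xdf
body[0] add  r6, r4, r3 → r6=0x16
body[1] add  r4, r1, r1 → r4=0x42
body[2] sub  r2, r3, #15 → r2=0xa1
body[3] add  r0, r1, #13 → r0=0xae
epilogue: pop r6=0x7c, sp=0xe0
epilogue: pop r4=0x66, sp=0xe1
epilogue: pop r2=0x75, sp=0xe2
r2 is callee-saved → restored

REG = 0x75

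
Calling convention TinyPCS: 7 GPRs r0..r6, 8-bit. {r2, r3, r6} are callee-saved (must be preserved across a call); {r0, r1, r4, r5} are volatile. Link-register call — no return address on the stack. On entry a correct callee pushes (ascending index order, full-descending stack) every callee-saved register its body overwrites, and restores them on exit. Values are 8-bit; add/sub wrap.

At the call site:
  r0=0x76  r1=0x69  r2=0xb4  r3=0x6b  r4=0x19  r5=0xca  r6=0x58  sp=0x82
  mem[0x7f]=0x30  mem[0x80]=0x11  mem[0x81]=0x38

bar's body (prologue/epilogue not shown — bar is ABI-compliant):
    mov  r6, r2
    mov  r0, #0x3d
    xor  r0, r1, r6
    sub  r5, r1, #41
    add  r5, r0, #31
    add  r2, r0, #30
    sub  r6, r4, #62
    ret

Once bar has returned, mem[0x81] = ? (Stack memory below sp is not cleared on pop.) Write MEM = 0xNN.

MEM = 0xb4

prologue: push r2 -> mem[0x81]=0xb4, sp=0x81
prologue: push r6 -> mem[0x80]=0x58, sp=0x80
body[0] mov  r6, r2 -> r6=0xb4
body[1] mov  r0, #0x3d -> r0=0x3d
body[2] xor  r0, r1, r6 -> r0=0xdd
body[3] sub  r5, r1, #41 -> r5=0x40
body[4] add  r5, r0, #31 -> r5=0xfc
body[5] add  r2, r0, #30 -> r2=0xfb
body[6] sub  r6, r4, #62 -> r6=0xdb
epilogue: pop r6=0x58, sp=0x81
epilogue: pop r2=0xb4, sp=0x82
prologue pushed ['r2', 'r6'] at ['0x81', '0x80']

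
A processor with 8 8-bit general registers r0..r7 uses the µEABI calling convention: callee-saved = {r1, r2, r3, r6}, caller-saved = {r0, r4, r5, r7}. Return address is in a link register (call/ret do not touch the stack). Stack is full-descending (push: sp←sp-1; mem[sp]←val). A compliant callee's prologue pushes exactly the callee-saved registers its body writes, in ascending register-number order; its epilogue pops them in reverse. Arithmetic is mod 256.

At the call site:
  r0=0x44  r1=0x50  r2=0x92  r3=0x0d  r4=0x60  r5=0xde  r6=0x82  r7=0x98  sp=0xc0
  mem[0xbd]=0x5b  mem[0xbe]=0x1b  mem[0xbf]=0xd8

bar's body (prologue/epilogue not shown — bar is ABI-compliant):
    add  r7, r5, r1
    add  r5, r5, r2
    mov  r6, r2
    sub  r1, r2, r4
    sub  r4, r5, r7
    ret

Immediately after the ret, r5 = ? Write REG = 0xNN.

REG = 0x70

prologue: push r1 -> mem[0xbf]=0x50, sp=0xbf
prologue: push r6 -> mem[0xbe]=0x82, sp=0xbe
body[0] add  r7, r5, r1 -> r7=0x2e
body[1] add  r5, r5, r2 -> r5=0x70
body[2] mov  r6, r2 -> r6=0x92
body[3] sub  r1, r2, r4 -> r1=0x32
body[4] sub  r4, r5, r7 -> r4=0x42
epilogue: pop r6=0x82, sp=0xbf
epilogue: pop r1=0x50, sp=0xc0
r5 is caller-saved -> body value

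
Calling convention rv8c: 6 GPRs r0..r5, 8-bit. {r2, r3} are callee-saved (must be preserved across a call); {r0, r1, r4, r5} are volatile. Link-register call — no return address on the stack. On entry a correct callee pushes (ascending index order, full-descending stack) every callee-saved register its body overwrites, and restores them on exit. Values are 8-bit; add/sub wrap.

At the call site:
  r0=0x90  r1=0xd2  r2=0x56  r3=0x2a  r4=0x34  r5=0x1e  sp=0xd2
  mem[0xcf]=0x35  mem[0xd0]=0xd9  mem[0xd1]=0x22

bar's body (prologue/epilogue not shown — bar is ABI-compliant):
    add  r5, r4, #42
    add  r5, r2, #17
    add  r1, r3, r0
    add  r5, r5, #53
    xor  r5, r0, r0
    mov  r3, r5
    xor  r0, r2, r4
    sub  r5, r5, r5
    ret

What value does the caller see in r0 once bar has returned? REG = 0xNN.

REG = 0x62

prologue: push r3 → mem[0xd1]=0x2a, sp=0xd1
body[0] add  r5, r4, #42 → r5=0x5e
body[1] add  r5, r2, #17 → r5=0x67
body[2] add  r1, r3, r0 → r1=0xba
body[3] add  r5, r5, #53 → r5=0x9c
body[4] xor  r5, r0, r0 → r5=0x00
body[5] mov  r3, r5 → r3=0x00
body[6] xor  r0, r2, r4 → r0=0x62
body[7] sub  r5, r5, r5 → r5=0x00
epilogue: pop r3=0x2a, sp=0xd2
r0 is caller-saved → body value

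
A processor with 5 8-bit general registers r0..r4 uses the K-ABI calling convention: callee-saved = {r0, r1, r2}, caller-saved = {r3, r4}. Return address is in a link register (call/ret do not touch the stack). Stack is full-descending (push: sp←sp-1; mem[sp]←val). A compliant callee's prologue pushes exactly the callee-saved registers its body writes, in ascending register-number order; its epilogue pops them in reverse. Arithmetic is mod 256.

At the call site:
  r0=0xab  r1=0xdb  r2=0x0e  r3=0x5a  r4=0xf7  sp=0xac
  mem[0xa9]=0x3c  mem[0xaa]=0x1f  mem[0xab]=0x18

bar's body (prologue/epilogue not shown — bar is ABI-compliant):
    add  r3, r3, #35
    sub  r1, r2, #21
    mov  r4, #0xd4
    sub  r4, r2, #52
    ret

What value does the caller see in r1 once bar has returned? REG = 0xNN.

prologue: push r1 -> mem[0xab]=0xdb, sp=0xab
body[0] add  r3, r3, #35 -> r3=0x7d
body[1] sub  r1, r2, #21 -> r1=0xf9
body[2] mov  r4, #0xd4 -> r4=0xd4
body[3] sub  r4, r2, #52 -> r4=0xda
epilogue: pop r1=0xdb, sp=0xac
r1 is callee-saved -> restored

REG = 0xdb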